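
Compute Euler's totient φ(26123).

25800

Factor: 26123 = 151 · 173.
φ(26123) = (151−1) · (173−1) = 150 · 172 = 25800.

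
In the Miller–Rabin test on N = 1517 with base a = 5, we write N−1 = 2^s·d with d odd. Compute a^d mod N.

402

1517 − 1 = 1516 = 2^2 · 379, so d = 379.
5^1 ≡ 5 (mod 1517)
5^2 ≡ 5^2 = 25 ≡ 25 (mod 1517)
5^4 ≡ 25^2 = 625 ≡ 625 (mod 1517)
5^8 ≡ 625^2 = 390625 ≡ 756 (mod 1517)
5^16 ≡ 756^2 = 571536 ≡ 1144 (mod 1517)
5^32 ≡ 1144^2 = 1308736 ≡ 1082 (mod 1517)
5^64 ≡ 1082^2 = 1170724 ≡ 1117 (mod 1517)
5^128 ≡ 1117^2 = 1247689 ≡ 715 (mod 1517)
5^256 ≡ 715^2 = 511225 ≡ 1513 (mod 1517)
379 = 256 + 64 + 32 + 16 + 8 + 2 + 1 in binary powers of 2.
So 5^379 ≡ 1513 · 1117 · 1082 · 1144 · 756 · 25 · 5 ≡ 402 (mod 1517).
Squaring chain: 402 → 802; never reaches −1, so base 5 is a Miller–Rabin witness that 1517 is composite.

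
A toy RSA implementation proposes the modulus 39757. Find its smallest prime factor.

39757 is odd.
Digit sum 31, not divisible by 3.
Ends in 7: not divisible by 5.
7: 39757 = 7·5679 + 4
11: 39757 = 11·3614 + 3
13: 39757 = 13·3058 + 3
17: 39757 = 17·2338 + 11
19: 39757 = 19·2092 + 9
23: 39757 = 23·1728 + 13
29: 39757 = 29·1370 + 27
31: 39757 = 31·1282 + 15
37: 39757 = 37·1074 + 19
41: 39757 = 41·969 + 28
43: 39757 = 43·924 + 25
47: 39757 = 47·845 + 42
53: 39757 = 53·750 + 7
59: 39757 = 59·673 + 50
61: 39757 = 61·651 + 46
67: 39757 = 67·593 + 26
71: 39757 = 71·559 + 68
73: 39757 = 73·544 + 45
79: 39757 = 79·503 + 20
83: 39757 = 83·479

83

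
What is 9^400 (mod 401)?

1

9^1 ≡ 9 (mod 401)
9^2 ≡ 9^2 = 81 ≡ 81 (mod 401)
9^4 ≡ 81^2 = 6561 ≡ 145 (mod 401)
9^8 ≡ 145^2 = 21025 ≡ 173 (mod 401)
9^16 ≡ 173^2 = 29929 ≡ 255 (mod 401)
9^32 ≡ 255^2 = 65025 ≡ 63 (mod 401)
9^64 ≡ 63^2 = 3969 ≡ 360 (mod 401)
9^128 ≡ 360^2 = 129600 ≡ 77 (mod 401)
9^256 ≡ 77^2 = 5929 ≡ 315 (mod 401)
400 = 256 + 128 + 16 in binary powers of 2.
So 9^400 ≡ 315 · 77 · 255 ≡ 1 (mod 401).
Since the result is 1, base 9 gives no evidence that 401 is composite.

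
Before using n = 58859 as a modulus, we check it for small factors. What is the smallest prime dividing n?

71

58859 is odd.
Digit sum 35, not divisible by 3.
Ends in 9: not divisible by 5.
7: 58859 = 7·8408 + 3
11: 58859 = 11·5350 + 9
13: 58859 = 13·4527 + 8
17: 58859 = 17·3462 + 5
19: 58859 = 19·3097 + 16
23: 58859 = 23·2559 + 2
29: 58859 = 29·2029 + 18
31: 58859 = 31·1898 + 21
37: 58859 = 37·1590 + 29
41: 58859 = 41·1435 + 24
43: 58859 = 43·1368 + 35
47: 58859 = 47·1252 + 15
53: 58859 = 53·1110 + 29
59: 58859 = 59·997 + 36
61: 58859 = 61·964 + 55
67: 58859 = 67·878 + 33
71: 58859 = 71·829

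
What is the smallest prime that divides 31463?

31463 is odd.
Digit sum 17, not divisible by 3.
Ends in 3: not divisible by 5.
7: 31463 = 7·4494 + 5
11: 31463 = 11·2860 + 3
13: 31463 = 13·2420 + 3
17: 31463 = 17·1850 + 13
19: 31463 = 19·1655 + 18
23: 31463 = 23·1367 + 22
29: 31463 = 29·1084 + 27
31: 31463 = 31·1014 + 29
37: 31463 = 37·850 + 13
41: 31463 = 41·767 + 16
43: 31463 = 43·731 + 30
47: 31463 = 47·669 + 20
53: 31463 = 53·593 + 34
59: 31463 = 59·533 + 16
61: 31463 = 61·515 + 48
67: 31463 = 67·469 + 40
71: 31463 = 71·443 + 10
73: 31463 = 73·431

73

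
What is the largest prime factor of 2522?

2522 = 2 · 1261
1261 = 13 · 97
97 is prime.
So 2522 = 2 · 13 · 97; the largest prime factor is 97.

97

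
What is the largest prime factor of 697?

697 = 17 · 41
41 is prime.
So 697 = 17 · 41; the largest prime factor is 41.

41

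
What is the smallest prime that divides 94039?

94039 is odd.
Digit sum 25, not divisible by 3.
Ends in 9: not divisible by 5.
7: 94039 = 7·13434 + 1
11: 94039 = 11·8549

11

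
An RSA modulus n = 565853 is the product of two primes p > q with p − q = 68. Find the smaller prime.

Since p = q + 68, we have 565853 = q(q + 68), so q² + 68q − 565853 = 0.
Discriminant: 68² + 4·565853 = 4624 + 2263412 = 2268036; √2268036 = 1506.
q = (−68 + 1506)/2 = 719, and p = q + 68 = 787.
Check: 719 · 787 = 565853.

719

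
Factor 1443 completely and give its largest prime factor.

37

1443 = 3 · 481
481 = 13 · 37
37 is prime.
So 1443 = 3 · 13 · 37; the largest prime factor is 37.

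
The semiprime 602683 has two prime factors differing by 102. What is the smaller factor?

727

Since p = q + 102, we have 602683 = q(q + 102), so q² + 102q − 602683 = 0.
Discriminant: 102² + 4·602683 = 10404 + 2410732 = 2421136; √2421136 = 1556.
q = (−102 + 1556)/2 = 727, and p = q + 102 = 829.
Check: 727 · 829 = 602683.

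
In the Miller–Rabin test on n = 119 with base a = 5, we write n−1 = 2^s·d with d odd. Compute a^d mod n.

119 − 1 = 118 = 2^1 · 59, so d = 59.
5^1 ≡ 5 (mod 119)
5^2 ≡ 5^2 = 25 ≡ 25 (mod 119)
5^4 ≡ 25^2 = 625 ≡ 30 (mod 119)
5^8 ≡ 30^2 = 900 ≡ 67 (mod 119)
5^16 ≡ 67^2 = 4489 ≡ 86 (mod 119)
5^32 ≡ 86^2 = 7396 ≡ 18 (mod 119)
59 = 32 + 16 + 8 + 2 + 1 in binary powers of 2.
So 5^59 ≡ 18 · 86 · 67 · 25 · 5 ≡ 45 (mod 119).
Squaring chain: 45; never reaches −1, so base 5 is a Miller–Rabin witness that 119 is composite.

45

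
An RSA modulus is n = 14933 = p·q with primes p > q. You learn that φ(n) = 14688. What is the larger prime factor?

φ(n) = (p−1)(q−1) = n − (p+q) + 1, so p + q = 14933 − 14688 + 1 = 246.
p and q are the roots of t² − 246t + 14933 = 0.
Discriminant: 246² − 4·14933 = 60516 − 59732 = 784; √784 = 28.
q = (246 − 28)/2 = 109, p = (246 + 28)/2 = 137.
Check: 109 · 137 = 14933.

137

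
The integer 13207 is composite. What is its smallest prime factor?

47

13207 is odd.
Digit sum 13, not divisible by 3.
Ends in 7: not divisible by 5.
7: 13207 = 7·1886 + 5
11: 13207 = 11·1200 + 7
13: 13207 = 13·1015 + 12
17: 13207 = 17·776 + 15
19: 13207 = 19·695 + 2
23: 13207 = 23·574 + 5
29: 13207 = 29·455 + 12
31: 13207 = 31·426 + 1
37: 13207 = 37·356 + 35
41: 13207 = 41·322 + 5
43: 13207 = 43·307 + 6
47: 13207 = 47·281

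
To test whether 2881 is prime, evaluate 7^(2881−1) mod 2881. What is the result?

7^1 ≡ 7 (mod 2881)
7^2 ≡ 7^2 = 49 ≡ 49 (mod 2881)
7^4 ≡ 49^2 = 2401 ≡ 2401 (mod 2881)
7^8 ≡ 2401^2 = 5764801 ≡ 2801 (mod 2881)
7^16 ≡ 2801^2 = 7845601 ≡ 638 (mod 2881)
7^32 ≡ 638^2 = 407044 ≡ 823 (mod 2881)
7^64 ≡ 823^2 = 677329 ≡ 294 (mod 2881)
7^128 ≡ 294^2 = 86436 ≡ 6 (mod 2881)
7^256 ≡ 6^2 = 36 ≡ 36 (mod 2881)
7^512 ≡ 36^2 = 1296 ≡ 1296 (mod 2881)
7^1024 ≡ 1296^2 = 1679616 ≡ 2874 (mod 2881)
7^2048 ≡ 2874^2 = 8259876 ≡ 49 (mod 2881)
2880 = 2048 + 512 + 256 + 64 in binary powers of 2.
So 7^2880 ≡ 49 · 1296 · 36 · 294 ≡ 560 (mod 2881).
Since 560 ≠ 1, base 7 is a Fermat witness: 2881 is composite.

560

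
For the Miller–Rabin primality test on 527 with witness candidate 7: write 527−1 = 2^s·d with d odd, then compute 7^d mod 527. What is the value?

165

527 − 1 = 526 = 2^1 · 263, so d = 263.
7^1 ≡ 7 (mod 527)
7^2 ≡ 7^2 = 49 ≡ 49 (mod 527)
7^4 ≡ 49^2 = 2401 ≡ 293 (mod 527)
7^8 ≡ 293^2 = 85849 ≡ 475 (mod 527)
7^16 ≡ 475^2 = 225625 ≡ 69 (mod 527)
7^32 ≡ 69^2 = 4761 ≡ 18 (mod 527)
7^64 ≡ 18^2 = 324 ≡ 324 (mod 527)
7^128 ≡ 324^2 = 104976 ≡ 103 (mod 527)
7^256 ≡ 103^2 = 10609 ≡ 69 (mod 527)
263 = 256 + 4 + 2 + 1 in binary powers of 2.
So 7^263 ≡ 69 · 293 · 49 · 7 ≡ 165 (mod 527).
Squaring chain: 165; never reaches −1, so base 7 is a Miller–Rabin witness that 527 is composite.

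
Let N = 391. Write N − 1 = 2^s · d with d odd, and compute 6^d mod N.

391 − 1 = 390 = 2^1 · 195, so d = 195.
6^1 ≡ 6 (mod 391)
6^2 ≡ 6^2 = 36 ≡ 36 (mod 391)
6^4 ≡ 36^2 = 1296 ≡ 123 (mod 391)
6^8 ≡ 123^2 = 15129 ≡ 271 (mod 391)
6^16 ≡ 271^2 = 73441 ≡ 324 (mod 391)
6^32 ≡ 324^2 = 104976 ≡ 188 (mod 391)
6^64 ≡ 188^2 = 35344 ≡ 154 (mod 391)
6^128 ≡ 154^2 = 23716 ≡ 256 (mod 391)
195 = 128 + 64 + 2 + 1 in binary powers of 2.
So 6^195 ≡ 256 · 154 · 36 · 6 ≡ 386 (mod 391).
Squaring chain: 386; never reaches −1, so base 6 is a Miller–Rabin witness that 391 is composite.

386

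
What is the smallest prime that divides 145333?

17

145333 is odd.
Digit sum 19, not divisible by 3.
Ends in 3: not divisible by 5.
7: 145333 = 7·20761 + 6
11: 145333 = 11·13212 + 1
13: 145333 = 13·11179 + 6
17: 145333 = 17·8549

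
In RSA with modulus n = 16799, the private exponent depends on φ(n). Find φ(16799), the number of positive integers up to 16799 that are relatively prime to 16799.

Factor: 16799 = 107 · 157.
φ(16799) = (107−1) · (157−1) = 106 · 156 = 16536.

16536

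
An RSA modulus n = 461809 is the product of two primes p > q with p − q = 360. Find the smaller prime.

523

Since p = q + 360, we have 461809 = q(q + 360), so q² + 360q − 461809 = 0.
Discriminant: 360² + 4·461809 = 129600 + 1847236 = 1976836; √1976836 = 1406.
q = (−360 + 1406)/2 = 523, and p = q + 360 = 883.
Check: 523 · 883 = 461809.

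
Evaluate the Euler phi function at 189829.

Factor: 189829 = 19 · 97 · 103.
φ(189829) = (19−1) · (97−1) · (103−1) = 18 · 96 · 102 = 176256.

176256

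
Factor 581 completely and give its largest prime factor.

581 = 7 · 83
83 is prime.
So 581 = 7 · 83; the largest prime factor is 83.

83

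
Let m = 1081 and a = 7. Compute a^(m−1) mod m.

7^1 ≡ 7 (mod 1081)
7^2 ≡ 7^2 = 49 ≡ 49 (mod 1081)
7^4 ≡ 49^2 = 2401 ≡ 239 (mod 1081)
7^8 ≡ 239^2 = 57121 ≡ 909 (mod 1081)
7^16 ≡ 909^2 = 826281 ≡ 397 (mod 1081)
7^32 ≡ 397^2 = 157609 ≡ 864 (mod 1081)
7^64 ≡ 864^2 = 746496 ≡ 606 (mod 1081)
7^128 ≡ 606^2 = 367236 ≡ 777 (mod 1081)
7^256 ≡ 777^2 = 603729 ≡ 531 (mod 1081)
7^512 ≡ 531^2 = 281961 ≡ 901 (mod 1081)
7^1024 ≡ 901^2 = 811801 ≡ 1051 (mod 1081)
1080 = 1024 + 32 + 16 + 8 in binary powers of 2.
So 7^1080 ≡ 1051 · 864 · 397 · 909 ≡ 1061 (mod 1081).
Since 1061 ≠ 1, base 7 is a Fermat witness: 1081 is composite.

1061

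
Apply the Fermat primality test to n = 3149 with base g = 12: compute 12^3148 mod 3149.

12^1 ≡ 12 (mod 3149)
12^2 ≡ 12^2 = 144 ≡ 144 (mod 3149)
12^4 ≡ 144^2 = 20736 ≡ 1842 (mod 3149)
12^8 ≡ 1842^2 = 3392964 ≡ 1491 (mod 3149)
12^16 ≡ 1491^2 = 2223081 ≡ 3036 (mod 3149)
12^32 ≡ 3036^2 = 9217296 ≡ 173 (mod 3149)
12^64 ≡ 173^2 = 29929 ≡ 1588 (mod 3149)
12^128 ≡ 1588^2 = 2521744 ≡ 2544 (mod 3149)
12^256 ≡ 2544^2 = 6471936 ≡ 741 (mod 3149)
12^512 ≡ 741^2 = 549081 ≡ 1155 (mod 3149)
12^1024 ≡ 1155^2 = 1334025 ≡ 1998 (mod 3149)
12^2048 ≡ 1998^2 = 3992004 ≡ 2221 (mod 3149)
3148 = 2048 + 1024 + 64 + 8 + 4 in binary powers of 2.
So 12^3148 ≡ 2221 · 1998 · 1588 · 1491 · 1842 ≡ 2179 (mod 3149).
Since 2179 ≠ 1, base 12 is a Fermat witness: 3149 is composite.

2179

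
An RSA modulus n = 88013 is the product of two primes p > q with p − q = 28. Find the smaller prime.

283

Since p = q + 28, we have 88013 = q(q + 28), so q² + 28q − 88013 = 0.
Discriminant: 28² + 4·88013 = 784 + 352052 = 352836; √352836 = 594.
q = (−28 + 594)/2 = 283, and p = q + 28 = 311.
Check: 283 · 311 = 88013.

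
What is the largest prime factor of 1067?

97

1067 = 11 · 97
97 is prime.
So 1067 = 11 · 97; the largest prime factor is 97.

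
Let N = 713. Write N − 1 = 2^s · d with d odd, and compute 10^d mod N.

493

713 − 1 = 712 = 2^3 · 89, so d = 89.
10^1 ≡ 10 (mod 713)
10^2 ≡ 10^2 = 100 ≡ 100 (mod 713)
10^4 ≡ 100^2 = 10000 ≡ 18 (mod 713)
10^8 ≡ 18^2 = 324 ≡ 324 (mod 713)
10^16 ≡ 324^2 = 104976 ≡ 165 (mod 713)
10^32 ≡ 165^2 = 27225 ≡ 131 (mod 713)
10^64 ≡ 131^2 = 17161 ≡ 49 (mod 713)
89 = 64 + 16 + 8 + 1 in binary powers of 2.
So 10^89 ≡ 49 · 165 · 324 · 10 ≡ 493 (mod 713).
Squaring chain: 493 → 629 → 639; never reaches −1, so base 10 is a Miller–Rabin witness that 713 is composite.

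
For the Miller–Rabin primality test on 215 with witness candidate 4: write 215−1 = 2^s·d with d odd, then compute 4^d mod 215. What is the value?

59

215 − 1 = 214 = 2^1 · 107, so d = 107.
4^1 ≡ 4 (mod 215)
4^2 ≡ 4^2 = 16 ≡ 16 (mod 215)
4^4 ≡ 16^2 = 256 ≡ 41 (mod 215)
4^8 ≡ 41^2 = 1681 ≡ 176 (mod 215)
4^16 ≡ 176^2 = 30976 ≡ 16 (mod 215)
4^32 ≡ 16^2 = 256 ≡ 41 (mod 215)
4^64 ≡ 41^2 = 1681 ≡ 176 (mod 215)
107 = 64 + 32 + 8 + 2 + 1 in binary powers of 2.
So 4^107 ≡ 176 · 41 · 176 · 16 · 4 ≡ 59 (mod 215).
Squaring chain: 59; never reaches −1, so base 4 is a Miller–Rabin witness that 215 is composite.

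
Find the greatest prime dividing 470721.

89

470721 = 3 · 156907
156907 = 41 · 3827
3827 = 43 · 89
89 is prime.
So 470721 = 3 · 41 · 43 · 89; the largest prime factor is 89.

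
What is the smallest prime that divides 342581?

342581 is odd.
Digit sum 23, not divisible by 3.
Ends in 1: not divisible by 5.
7: 342581 = 7·48940 + 1
11: 342581 = 11·31143 + 8
13: 342581 = 13·26352 + 5
17: 342581 = 17·20151 + 14
19: 342581 = 19·18030 + 11
23: 342581 = 23·14894 + 19
29: 342581 = 29·11813 + 4
31: 342581 = 31·11051

31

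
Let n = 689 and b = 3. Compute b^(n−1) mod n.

328

3^1 ≡ 3 (mod 689)
3^2 ≡ 3^2 = 9 ≡ 9 (mod 689)
3^4 ≡ 9^2 = 81 ≡ 81 (mod 689)
3^8 ≡ 81^2 = 6561 ≡ 360 (mod 689)
3^16 ≡ 360^2 = 129600 ≡ 68 (mod 689)
3^32 ≡ 68^2 = 4624 ≡ 490 (mod 689)
3^64 ≡ 490^2 = 240100 ≡ 328 (mod 689)
3^128 ≡ 328^2 = 107584 ≡ 100 (mod 689)
3^256 ≡ 100^2 = 10000 ≡ 354 (mod 689)
3^512 ≡ 354^2 = 125316 ≡ 607 (mod 689)
688 = 512 + 128 + 32 + 16 in binary powers of 2.
So 3^688 ≡ 607 · 100 · 490 · 68 ≡ 328 (mod 689).
Since 328 ≠ 1, base 3 is a Fermat witness: 689 is composite.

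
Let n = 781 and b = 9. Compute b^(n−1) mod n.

9^1 ≡ 9 (mod 781)
9^2 ≡ 9^2 = 81 ≡ 81 (mod 781)
9^4 ≡ 81^2 = 6561 ≡ 313 (mod 781)
9^8 ≡ 313^2 = 97969 ≡ 344 (mod 781)
9^16 ≡ 344^2 = 118336 ≡ 405 (mod 781)
9^32 ≡ 405^2 = 164025 ≡ 15 (mod 781)
9^64 ≡ 15^2 = 225 ≡ 225 (mod 781)
9^128 ≡ 225^2 = 50625 ≡ 641 (mod 781)
9^256 ≡ 641^2 = 410881 ≡ 75 (mod 781)
9^512 ≡ 75^2 = 5625 ≡ 158 (mod 781)
780 = 512 + 256 + 8 + 4 in binary powers of 2.
So 9^780 ≡ 158 · 75 · 344 · 313 ≡ 529 (mod 781).
Since 529 ≠ 1, base 9 is a Fermat witness: 781 is composite.

529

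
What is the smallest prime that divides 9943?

61

9943 is odd.
Digit sum 25, not divisible by 3.
Ends in 3: not divisible by 5.
7: 9943 = 7·1420 + 3
11: 9943 = 11·903 + 10
13: 9943 = 13·764 + 11
17: 9943 = 17·584 + 15
19: 9943 = 19·523 + 6
23: 9943 = 23·432 + 7
29: 9943 = 29·342 + 25
31: 9943 = 31·320 + 23
37: 9943 = 37·268 + 27
41: 9943 = 41·242 + 21
43: 9943 = 43·231 + 10
47: 9943 = 47·211 + 26
53: 9943 = 53·187 + 32
59: 9943 = 59·168 + 31
61: 9943 = 61·163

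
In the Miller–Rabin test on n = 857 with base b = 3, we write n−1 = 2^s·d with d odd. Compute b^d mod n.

857 − 1 = 856 = 2^3 · 107, so d = 107.
3^1 ≡ 3 (mod 857)
3^2 ≡ 3^2 = 9 ≡ 9 (mod 857)
3^4 ≡ 9^2 = 81 ≡ 81 (mod 857)
3^8 ≡ 81^2 = 6561 ≡ 562 (mod 857)
3^16 ≡ 562^2 = 315844 ≡ 468 (mod 857)
3^32 ≡ 468^2 = 219024 ≡ 489 (mod 857)
3^64 ≡ 489^2 = 239121 ≡ 18 (mod 857)
107 = 64 + 32 + 8 + 2 + 1 in binary powers of 2.
So 3^107 ≡ 18 · 489 · 562 · 9 · 3 ≡ 669 (mod 857).
Squaring chain: 669 → 207 → 856; reaches −1, so base 3 does not prove 857 composite.

669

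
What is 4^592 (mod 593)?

4^1 ≡ 4 (mod 593)
4^2 ≡ 4^2 = 16 ≡ 16 (mod 593)
4^4 ≡ 16^2 = 256 ≡ 256 (mod 593)
4^8 ≡ 256^2 = 65536 ≡ 306 (mod 593)
4^16 ≡ 306^2 = 93636 ≡ 535 (mod 593)
4^32 ≡ 535^2 = 286225 ≡ 399 (mod 593)
4^64 ≡ 399^2 = 159201 ≡ 277 (mod 593)
4^128 ≡ 277^2 = 76729 ≡ 232 (mod 593)
4^256 ≡ 232^2 = 53824 ≡ 454 (mod 593)
4^512 ≡ 454^2 = 206116 ≡ 345 (mod 593)
592 = 512 + 64 + 16 in binary powers of 2.
So 4^592 ≡ 345 · 277 · 535 ≡ 1 (mod 593).
Since the result is 1, base 4 gives no evidence that 593 is composite.

1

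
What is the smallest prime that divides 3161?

3161 is odd.
Digit sum 11, not divisible by 3.
Ends in 1: not divisible by 5.
7: 3161 = 7·451 + 4
11: 3161 = 11·287 + 4
13: 3161 = 13·243 + 2
17: 3161 = 17·185 + 16
19: 3161 = 19·166 + 7
23: 3161 = 23·137 + 10
29: 3161 = 29·109

29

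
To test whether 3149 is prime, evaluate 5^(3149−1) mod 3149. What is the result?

5^1 ≡ 5 (mod 3149)
5^2 ≡ 5^2 = 25 ≡ 25 (mod 3149)
5^4 ≡ 25^2 = 625 ≡ 625 (mod 3149)
5^8 ≡ 625^2 = 390625 ≡ 149 (mod 3149)
5^16 ≡ 149^2 = 22201 ≡ 158 (mod 3149)
5^32 ≡ 158^2 = 24964 ≡ 2921 (mod 3149)
5^64 ≡ 2921^2 = 8532241 ≡ 1600 (mod 3149)
5^128 ≡ 1600^2 = 2560000 ≡ 3012 (mod 3149)
5^256 ≡ 3012^2 = 9072144 ≡ 3024 (mod 3149)
5^512 ≡ 3024^2 = 9144576 ≡ 3029 (mod 3149)
5^1024 ≡ 3029^2 = 9174841 ≡ 1804 (mod 3149)
5^2048 ≡ 1804^2 = 3254416 ≡ 1499 (mod 3149)
3148 = 2048 + 1024 + 64 + 8 + 4 in binary powers of 2.
So 5^3148 ≡ 1499 · 1804 · 1600 · 149 · 625 ≡ 896 (mod 3149).
Since 896 ≠ 1, base 5 is a Fermat witness: 3149 is composite.

896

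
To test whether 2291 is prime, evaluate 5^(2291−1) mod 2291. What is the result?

111

5^1 ≡ 5 (mod 2291)
5^2 ≡ 5^2 = 25 ≡ 25 (mod 2291)
5^4 ≡ 25^2 = 625 ≡ 625 (mod 2291)
5^8 ≡ 625^2 = 390625 ≡ 1155 (mod 2291)
5^16 ≡ 1155^2 = 1334025 ≡ 663 (mod 2291)
5^32 ≡ 663^2 = 439569 ≡ 1988 (mod 2291)
5^64 ≡ 1988^2 = 3952144 ≡ 169 (mod 2291)
5^128 ≡ 169^2 = 28561 ≡ 1069 (mod 2291)
5^256 ≡ 1069^2 = 1142761 ≡ 1843 (mod 2291)
5^512 ≡ 1843^2 = 3396649 ≡ 1387 (mod 2291)
5^1024 ≡ 1387^2 = 1923769 ≡ 1620 (mod 2291)
5^2048 ≡ 1620^2 = 2624400 ≡ 1205 (mod 2291)
2290 = 2048 + 128 + 64 + 32 + 16 + 2 in binary powers of 2.
So 5^2290 ≡ 1205 · 1069 · 169 · 1988 · 663 · 25 ≡ 111 (mod 2291).
Since 111 ≠ 1, base 5 is a Fermat witness: 2291 is composite.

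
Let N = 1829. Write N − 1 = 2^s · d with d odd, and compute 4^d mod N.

1829 − 1 = 1828 = 2^2 · 457, so d = 457.
4^1 ≡ 4 (mod 1829)
4^2 ≡ 4^2 = 16 ≡ 16 (mod 1829)
4^4 ≡ 16^2 = 256 ≡ 256 (mod 1829)
4^8 ≡ 256^2 = 65536 ≡ 1521 (mod 1829)
4^16 ≡ 1521^2 = 2313441 ≡ 1585 (mod 1829)
4^32 ≡ 1585^2 = 2512225 ≡ 1008 (mod 1829)
4^64 ≡ 1008^2 = 1016064 ≡ 969 (mod 1829)
4^128 ≡ 969^2 = 938961 ≡ 684 (mod 1829)
4^256 ≡ 684^2 = 467856 ≡ 1461 (mod 1829)
457 = 256 + 128 + 64 + 8 + 1 in binary powers of 2.
So 4^457 ≡ 1461 · 684 · 969 · 1521 · 4 ≡ 1039 (mod 1829).
Squaring chain: 1039 → 411; never reaches −1, so base 4 is a Miller–Rabin witness that 1829 is composite.

1039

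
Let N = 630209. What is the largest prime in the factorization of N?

630209 = 73 · 8633
8633 = 89 · 97
97 is prime.
So 630209 = 73 · 89 · 97; the largest prime factor is 97.

97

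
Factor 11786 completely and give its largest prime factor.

11786 = 2 · 5893
5893 = 71 · 83
83 is prime.
So 11786 = 2 · 71 · 83; the largest prime factor is 83.

83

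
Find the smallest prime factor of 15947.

37

15947 is odd.
Digit sum 26, not divisible by 3.
Ends in 7: not divisible by 5.
7: 15947 = 7·2278 + 1
11: 15947 = 11·1449 + 8
13: 15947 = 13·1226 + 9
17: 15947 = 17·938 + 1
19: 15947 = 19·839 + 6
23: 15947 = 23·693 + 8
29: 15947 = 29·549 + 26
31: 15947 = 31·514 + 13
37: 15947 = 37·431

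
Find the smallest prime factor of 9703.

9703 is odd.
Digit sum 19, not divisible by 3.
Ends in 3: not divisible by 5.
7: 9703 = 7·1386 + 1
11: 9703 = 11·882 + 1
13: 9703 = 13·746 + 5
17: 9703 = 17·570 + 13
19: 9703 = 19·510 + 13
23: 9703 = 23·421 + 20
29: 9703 = 29·334 + 17
31: 9703 = 31·313

31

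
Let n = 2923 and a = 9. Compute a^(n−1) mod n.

417

9^1 ≡ 9 (mod 2923)
9^2 ≡ 9^2 = 81 ≡ 81 (mod 2923)
9^4 ≡ 81^2 = 6561 ≡ 715 (mod 2923)
9^8 ≡ 715^2 = 511225 ≡ 2623 (mod 2923)
9^16 ≡ 2623^2 = 6880129 ≡ 2310 (mod 2923)
9^32 ≡ 2310^2 = 5336100 ≡ 1625 (mod 2923)
9^64 ≡ 1625^2 = 2640625 ≡ 1156 (mod 2923)
9^128 ≡ 1156^2 = 1336336 ≡ 525 (mod 2923)
9^256 ≡ 525^2 = 275625 ≡ 863 (mod 2923)
9^512 ≡ 863^2 = 744769 ≡ 2327 (mod 2923)
9^1024 ≡ 2327^2 = 5414929 ≡ 1533 (mod 2923)
9^2048 ≡ 1533^2 = 2350089 ≡ 2920 (mod 2923)
2922 = 2048 + 512 + 256 + 64 + 32 + 8 + 2 in binary powers of 2.
So 9^2922 ≡ 2920 · 2327 · 863 · 1156 · 1625 · 2623 · 81 ≡ 417 (mod 2923).
Since 417 ≠ 1, base 9 is a Fermat witness: 2923 is composite.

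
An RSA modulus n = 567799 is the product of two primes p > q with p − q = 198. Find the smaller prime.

Since p = q + 198, we have 567799 = q(q + 198), so q² + 198q − 567799 = 0.
Discriminant: 198² + 4·567799 = 39204 + 2271196 = 2310400; √2310400 = 1520.
q = (−198 + 1520)/2 = 661, and p = q + 198 = 859.
Check: 661 · 859 = 567799.

661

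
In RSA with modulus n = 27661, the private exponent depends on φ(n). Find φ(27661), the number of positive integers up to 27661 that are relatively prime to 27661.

Factor: 27661 = 139 · 199.
φ(27661) = (139−1) · (199−1) = 138 · 198 = 27324.

27324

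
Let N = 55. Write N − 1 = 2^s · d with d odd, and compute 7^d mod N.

28

55 − 1 = 54 = 2^1 · 27, so d = 27.
7^1 ≡ 7 (mod 55)
7^2 ≡ 7^2 = 49 ≡ 49 (mod 55)
7^4 ≡ 49^2 = 2401 ≡ 36 (mod 55)
7^8 ≡ 36^2 = 1296 ≡ 31 (mod 55)
7^16 ≡ 31^2 = 961 ≡ 26 (mod 55)
27 = 16 + 8 + 2 + 1 in binary powers of 2.
So 7^27 ≡ 26 · 31 · 49 · 7 ≡ 28 (mod 55).
Squaring chain: 28; never reaches −1, so base 7 is a Miller–Rabin witness that 55 is composite.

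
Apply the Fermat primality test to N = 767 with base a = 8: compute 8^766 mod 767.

285

8^1 ≡ 8 (mod 767)
8^2 ≡ 8^2 = 64 ≡ 64 (mod 767)
8^4 ≡ 64^2 = 4096 ≡ 261 (mod 767)
8^8 ≡ 261^2 = 68121 ≡ 625 (mod 767)
8^16 ≡ 625^2 = 390625 ≡ 222 (mod 767)
8^32 ≡ 222^2 = 49284 ≡ 196 (mod 767)
8^64 ≡ 196^2 = 38416 ≡ 66 (mod 767)
8^128 ≡ 66^2 = 4356 ≡ 521 (mod 767)
8^256 ≡ 521^2 = 271441 ≡ 690 (mod 767)
8^512 ≡ 690^2 = 476100 ≡ 560 (mod 767)
766 = 512 + 128 + 64 + 32 + 16 + 8 + 4 + 2 in binary powers of 2.
So 8^766 ≡ 560 · 521 · 66 · 196 · 222 · 625 · 261 · 64 ≡ 285 (mod 767).
Since 285 ≠ 1, base 8 is a Fermat witness: 767 is composite.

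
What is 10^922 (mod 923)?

302

10^1 ≡ 10 (mod 923)
10^2 ≡ 10^2 = 100 ≡ 100 (mod 923)
10^4 ≡ 100^2 = 10000 ≡ 770 (mod 923)
10^8 ≡ 770^2 = 592900 ≡ 334 (mod 923)
10^16 ≡ 334^2 = 111556 ≡ 796 (mod 923)
10^32 ≡ 796^2 = 633616 ≡ 438 (mod 923)
10^64 ≡ 438^2 = 191844 ≡ 783 (mod 923)
10^128 ≡ 783^2 = 613089 ≡ 217 (mod 923)
10^256 ≡ 217^2 = 47089 ≡ 16 (mod 923)
10^512 ≡ 16^2 = 256 ≡ 256 (mod 923)
922 = 512 + 256 + 128 + 16 + 8 + 2 in binary powers of 2.
So 10^922 ≡ 256 · 16 · 217 · 796 · 334 · 100 ≡ 302 (mod 923).
Since 302 ≠ 1, base 10 is a Fermat witness: 923 is composite.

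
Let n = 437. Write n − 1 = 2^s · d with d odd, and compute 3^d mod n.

307

437 − 1 = 436 = 2^2 · 109, so d = 109.
3^1 ≡ 3 (mod 437)
3^2 ≡ 3^2 = 9 ≡ 9 (mod 437)
3^4 ≡ 9^2 = 81 ≡ 81 (mod 437)
3^8 ≡ 81^2 = 6561 ≡ 6 (mod 437)
3^16 ≡ 6^2 = 36 ≡ 36 (mod 437)
3^32 ≡ 36^2 = 1296 ≡ 422 (mod 437)
3^64 ≡ 422^2 = 178084 ≡ 225 (mod 437)
109 = 64 + 32 + 8 + 4 + 1 in binary powers of 2.
So 3^109 ≡ 225 · 422 · 6 · 81 · 3 ≡ 307 (mod 437).
Squaring chain: 307 → 294; never reaches −1, so base 3 is a Miller–Rabin witness that 437 is composite.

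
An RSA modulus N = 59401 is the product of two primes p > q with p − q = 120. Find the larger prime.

311

Since p = q + 120, we have 59401 = q(q + 120), so q² + 120q − 59401 = 0.
Discriminant: 120² + 4·59401 = 14400 + 237604 = 252004; √252004 = 502.
q = (−120 + 502)/2 = 191, and p = q + 120 = 311.
Check: 191 · 311 = 59401.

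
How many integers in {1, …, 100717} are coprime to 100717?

92400

Factor: 100717 = 23 · 29 · 151.
φ(100717) = (23−1) · (29−1) · (151−1) = 22 · 28 · 150 = 92400.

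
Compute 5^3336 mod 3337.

1922

5^1 ≡ 5 (mod 3337)
5^2 ≡ 5^2 = 25 ≡ 25 (mod 3337)
5^4 ≡ 25^2 = 625 ≡ 625 (mod 3337)
5^8 ≡ 625^2 = 390625 ≡ 196 (mod 3337)
5^16 ≡ 196^2 = 38416 ≡ 1709 (mod 3337)
5^32 ≡ 1709^2 = 2920681 ≡ 806 (mod 3337)
5^64 ≡ 806^2 = 649636 ≡ 2258 (mod 3337)
5^128 ≡ 2258^2 = 5098564 ≡ 2965 (mod 3337)
5^256 ≡ 2965^2 = 8791225 ≡ 1567 (mod 3337)
5^512 ≡ 1567^2 = 2455489 ≡ 2794 (mod 3337)
5^1024 ≡ 2794^2 = 7806436 ≡ 1193 (mod 3337)
5^2048 ≡ 1193^2 = 1423249 ≡ 1687 (mod 3337)
3336 = 2048 + 1024 + 256 + 8 in binary powers of 2.
So 5^3336 ≡ 1687 · 1193 · 1567 · 196 ≡ 1922 (mod 3337).
Since 1922 ≠ 1, base 5 is a Fermat witness: 3337 is composite.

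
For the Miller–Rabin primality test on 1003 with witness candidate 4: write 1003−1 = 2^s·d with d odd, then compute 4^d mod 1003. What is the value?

990

1003 − 1 = 1002 = 2^1 · 501, so d = 501.
4^1 ≡ 4 (mod 1003)
4^2 ≡ 4^2 = 16 ≡ 16 (mod 1003)
4^4 ≡ 16^2 = 256 ≡ 256 (mod 1003)
4^8 ≡ 256^2 = 65536 ≡ 341 (mod 1003)
4^16 ≡ 341^2 = 116281 ≡ 936 (mod 1003)
4^32 ≡ 936^2 = 876096 ≡ 477 (mod 1003)
4^64 ≡ 477^2 = 227529 ≡ 851 (mod 1003)
4^128 ≡ 851^2 = 724201 ≡ 35 (mod 1003)
4^256 ≡ 35^2 = 1225 ≡ 222 (mod 1003)
501 = 256 + 128 + 64 + 32 + 16 + 4 + 1 in binary powers of 2.
So 4^501 ≡ 222 · 35 · 851 · 477 · 936 · 256 · 4 ≡ 990 (mod 1003).
Squaring chain: 990; never reaches −1, so base 4 is a Miller–Rabin witness that 1003 is composite.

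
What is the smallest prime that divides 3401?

19

3401 is odd.
Digit sum 8, not divisible by 3.
Ends in 1: not divisible by 5.
7: 3401 = 7·485 + 6
11: 3401 = 11·309 + 2
13: 3401 = 13·261 + 8
17: 3401 = 17·200 + 1
19: 3401 = 19·179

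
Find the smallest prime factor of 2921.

23

2921 is odd.
Digit sum 14, not divisible by 3.
Ends in 1: not divisible by 5.
7: 2921 = 7·417 + 2
11: 2921 = 11·265 + 6
13: 2921 = 13·224 + 9
17: 2921 = 17·171 + 14
19: 2921 = 19·153 + 14
23: 2921 = 23·127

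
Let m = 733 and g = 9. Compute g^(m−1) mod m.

1

9^1 ≡ 9 (mod 733)
9^2 ≡ 9^2 = 81 ≡ 81 (mod 733)
9^4 ≡ 81^2 = 6561 ≡ 697 (mod 733)
9^8 ≡ 697^2 = 485809 ≡ 563 (mod 733)
9^16 ≡ 563^2 = 316969 ≡ 313 (mod 733)
9^32 ≡ 313^2 = 97969 ≡ 480 (mod 733)
9^64 ≡ 480^2 = 230400 ≡ 238 (mod 733)
9^128 ≡ 238^2 = 56644 ≡ 203 (mod 733)
9^256 ≡ 203^2 = 41209 ≡ 161 (mod 733)
9^512 ≡ 161^2 = 25921 ≡ 266 (mod 733)
732 = 512 + 128 + 64 + 16 + 8 + 4 in binary powers of 2.
So 9^732 ≡ 266 · 203 · 238 · 313 · 563 · 697 ≡ 1 (mod 733).
Since the result is 1, base 9 gives no evidence that 733 is composite.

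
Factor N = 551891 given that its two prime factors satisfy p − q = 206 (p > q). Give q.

Since p = q + 206, we have 551891 = q(q + 206), so q² + 206q − 551891 = 0.
Discriminant: 206² + 4·551891 = 42436 + 2207564 = 2250000; √2250000 = 1500.
q = (−206 + 1500)/2 = 647, and p = q + 206 = 853.
Check: 647 · 853 = 551891.

647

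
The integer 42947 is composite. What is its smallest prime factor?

42947 is odd.
Digit sum 26, not divisible by 3.
Ends in 7: not divisible by 5.
7: 42947 = 7·6135 + 2
11: 42947 = 11·3904 + 3
13: 42947 = 13·3303 + 8
17: 42947 = 17·2526 + 5
19: 42947 = 19·2260 + 7
23: 42947 = 23·1867 + 6
29: 42947 = 29·1480 + 27
31: 42947 = 31·1385 + 12
37: 42947 = 37·1160 + 27
41: 42947 = 41·1047 + 20
43: 42947 = 43·998 + 33
47: 42947 = 47·913 + 36
53: 42947 = 53·810 + 17
59: 42947 = 59·727 + 54
61: 42947 = 61·704 + 3
67: 42947 = 67·641

67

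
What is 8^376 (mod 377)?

8^1 ≡ 8 (mod 377)
8^2 ≡ 8^2 = 64 ≡ 64 (mod 377)
8^4 ≡ 64^2 = 4096 ≡ 326 (mod 377)
8^8 ≡ 326^2 = 106276 ≡ 339 (mod 377)
8^16 ≡ 339^2 = 114921 ≡ 313 (mod 377)
8^32 ≡ 313^2 = 97969 ≡ 326 (mod 377)
8^64 ≡ 326^2 = 106276 ≡ 339 (mod 377)
8^128 ≡ 339^2 = 114921 ≡ 313 (mod 377)
8^256 ≡ 313^2 = 97969 ≡ 326 (mod 377)
376 = 256 + 64 + 32 + 16 + 8 in binary powers of 2.
So 8^376 ≡ 326 · 339 · 326 · 313 · 339 ≡ 53 (mod 377).
Since 53 ≠ 1, base 8 is a Fermat witness: 377 is composite.

53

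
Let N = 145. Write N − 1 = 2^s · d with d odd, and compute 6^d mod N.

51

145 − 1 = 144 = 2^4 · 9, so d = 9.
6^1 ≡ 6 (mod 145)
6^2 ≡ 6^2 = 36 ≡ 36 (mod 145)
6^4 ≡ 36^2 = 1296 ≡ 136 (mod 145)
6^8 ≡ 136^2 = 18496 ≡ 81 (mod 145)
9 = 8 + 1 in binary powers of 2.
So 6^9 ≡ 81 · 6 ≡ 51 (mod 145).
Squaring chain: 51 → 136 → 81 → 36; never reaches −1, so base 6 is a Miller–Rabin witness that 145 is composite.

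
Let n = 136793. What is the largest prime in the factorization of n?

89

136793 = 29 · 4717
4717 = 53 · 89
89 is prime.
So 136793 = 29 · 53 · 89; the largest prime factor is 89.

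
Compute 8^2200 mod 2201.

900

8^1 ≡ 8 (mod 2201)
8^2 ≡ 8^2 = 64 ≡ 64 (mod 2201)
8^4 ≡ 64^2 = 4096 ≡ 1895 (mod 2201)
8^8 ≡ 1895^2 = 3591025 ≡ 1194 (mod 2201)
8^16 ≡ 1194^2 = 1425636 ≡ 1589 (mod 2201)
8^32 ≡ 1589^2 = 2524921 ≡ 374 (mod 2201)
8^64 ≡ 374^2 = 139876 ≡ 1213 (mod 2201)
8^128 ≡ 1213^2 = 1471369 ≡ 1101 (mod 2201)
8^256 ≡ 1101^2 = 1212201 ≡ 1651 (mod 2201)
8^512 ≡ 1651^2 = 2725801 ≡ 963 (mod 2201)
8^1024 ≡ 963^2 = 927369 ≡ 748 (mod 2201)
8^2048 ≡ 748^2 = 559504 ≡ 450 (mod 2201)
2200 = 2048 + 128 + 16 + 8 in binary powers of 2.
So 8^2200 ≡ 450 · 1101 · 1589 · 1194 ≡ 900 (mod 2201).
Since 900 ≠ 1, base 8 is a Fermat witness: 2201 is composite.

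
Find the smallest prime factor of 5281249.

47

5281249 is odd.
Digit sum 31, not divisible by 3.
Ends in 9: not divisible by 5.
7: 5281249 = 7·754464 + 1
11: 5281249 = 11·480113 + 6
13: 5281249 = 13·406249 + 12
17: 5281249 = 17·310661 + 12
19: 5281249 = 19·277960 + 9
23: 5281249 = 23·229619 + 12
29: 5281249 = 29·182112 + 1
31: 5281249 = 31·170362 + 27
37: 5281249 = 37·142736 + 17
41: 5281249 = 41·128810 + 39
43: 5281249 = 43·122819 + 32
47: 5281249 = 47·112367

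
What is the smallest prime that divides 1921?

1921 is odd.
Digit sum 13, not divisible by 3.
Ends in 1: not divisible by 5.
7: 1921 = 7·274 + 3
11: 1921 = 11·174 + 7
13: 1921 = 13·147 + 10
17: 1921 = 17·113

17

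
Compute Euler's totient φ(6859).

6498

Factor: 6859 = 19^3.
φ(6859) = 19^2·(19−1) = 6498.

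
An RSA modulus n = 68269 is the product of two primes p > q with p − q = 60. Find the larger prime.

Since p = q + 60, we have 68269 = q(q + 60), so q² + 60q − 68269 = 0.
Discriminant: 60² + 4·68269 = 3600 + 273076 = 276676; √276676 = 526.
q = (−60 + 526)/2 = 233, and p = q + 60 = 293.
Check: 233 · 293 = 68269.

293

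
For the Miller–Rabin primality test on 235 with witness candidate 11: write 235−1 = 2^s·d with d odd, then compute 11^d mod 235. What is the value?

235 − 1 = 234 = 2^1 · 117, so d = 117.
11^1 ≡ 11 (mod 235)
11^2 ≡ 11^2 = 121 ≡ 121 (mod 235)
11^4 ≡ 121^2 = 14641 ≡ 71 (mod 235)
11^8 ≡ 71^2 = 5041 ≡ 106 (mod 235)
11^16 ≡ 106^2 = 11236 ≡ 191 (mod 235)
11^32 ≡ 191^2 = 36481 ≡ 56 (mod 235)
11^64 ≡ 56^2 = 3136 ≡ 81 (mod 235)
117 = 64 + 32 + 16 + 4 + 1 in binary powers of 2.
So 11^117 ≡ 81 · 56 · 191 · 71 · 11 ≡ 161 (mod 235).
Squaring chain: 161; never reaches −1, so base 11 is a Miller–Rabin witness that 235 is composite.

161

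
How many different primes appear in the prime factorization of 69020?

5

69020 = 2^2 · 17255
17255 = 5 · 3451
3451 = 7 · 493
493 = 17 · 29
69020 = 2^2 · 5 · 7 · 17 · 29, which has 5 distinct prime factors.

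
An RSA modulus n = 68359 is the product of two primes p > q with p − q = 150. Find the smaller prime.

Since p = q + 150, we have 68359 = q(q + 150), so q² + 150q − 68359 = 0.
Discriminant: 150² + 4·68359 = 22500 + 273436 = 295936; √295936 = 544.
q = (−150 + 544)/2 = 197, and p = q + 150 = 347.
Check: 197 · 347 = 68359.

197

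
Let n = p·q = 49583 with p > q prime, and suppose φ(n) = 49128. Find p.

277

φ(n) = (p−1)(q−1) = n − (p+q) + 1, so p + q = 49583 − 49128 + 1 = 456.
p and q are the roots of t² − 456t + 49583 = 0.
Discriminant: 456² − 4·49583 = 207936 − 198332 = 9604; √9604 = 98.
q = (456 − 98)/2 = 179, p = (456 + 98)/2 = 277.
Check: 179 · 277 = 49583.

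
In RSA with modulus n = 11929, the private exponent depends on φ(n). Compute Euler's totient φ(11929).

11700

Factor: 11929 = 79 · 151.
φ(11929) = (79−1) · (151−1) = 78 · 150 = 11700.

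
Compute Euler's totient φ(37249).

Factor: 37249 = 193^2.
φ(37249) = 193^1·(193−1) = 37056.

37056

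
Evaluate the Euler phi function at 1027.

936

Factor: 1027 = 13 · 79.
φ(1027) = (13−1) · (79−1) = 12 · 78 = 936.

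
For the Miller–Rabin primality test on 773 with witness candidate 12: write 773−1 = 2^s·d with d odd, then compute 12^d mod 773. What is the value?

456

773 − 1 = 772 = 2^2 · 193, so d = 193.
12^1 ≡ 12 (mod 773)
12^2 ≡ 12^2 = 144 ≡ 144 (mod 773)
12^4 ≡ 144^2 = 20736 ≡ 638 (mod 773)
12^8 ≡ 638^2 = 407044 ≡ 446 (mod 773)
12^16 ≡ 446^2 = 198916 ≡ 255 (mod 773)
12^32 ≡ 255^2 = 65025 ≡ 93 (mod 773)
12^64 ≡ 93^2 = 8649 ≡ 146 (mod 773)
12^128 ≡ 146^2 = 21316 ≡ 445 (mod 773)
193 = 128 + 64 + 1 in binary powers of 2.
So 12^193 ≡ 445 · 146 · 12 ≡ 456 (mod 773).
Squaring chain: 456 → 772; reaches −1, so base 12 does not prove 773 composite.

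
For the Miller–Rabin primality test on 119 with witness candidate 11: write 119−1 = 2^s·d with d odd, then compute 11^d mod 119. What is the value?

114

119 − 1 = 118 = 2^1 · 59, so d = 59.
11^1 ≡ 11 (mod 119)
11^2 ≡ 11^2 = 121 ≡ 2 (mod 119)
11^4 ≡ 2^2 = 4 ≡ 4 (mod 119)
11^8 ≡ 4^2 = 16 ≡ 16 (mod 119)
11^16 ≡ 16^2 = 256 ≡ 18 (mod 119)
11^32 ≡ 18^2 = 324 ≡ 86 (mod 119)
59 = 32 + 16 + 8 + 2 + 1 in binary powers of 2.
So 11^59 ≡ 86 · 18 · 16 · 2 · 11 ≡ 114 (mod 119).
Squaring chain: 114; never reaches −1, so base 11 is a Miller–Rabin witness that 119 is composite.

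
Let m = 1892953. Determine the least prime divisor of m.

1892953 is odd.
Digit sum 37, not divisible by 3.
Ends in 3: not divisible by 5.
7: 1892953 = 7·270421 + 6
11: 1892953 = 11·172086 + 7
13: 1892953 = 13·145611 + 10
17: 1892953 = 17·111350 + 3
19: 1892953 = 19·99629 + 2
23: 1892953 = 23·82302 + 7
29: 1892953 = 29·65274 + 7
31: 1892953 = 31·61063

31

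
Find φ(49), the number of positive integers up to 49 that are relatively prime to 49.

42

Factor: 49 = 7^2.
φ(49) = 7^1·(7−1) = 42.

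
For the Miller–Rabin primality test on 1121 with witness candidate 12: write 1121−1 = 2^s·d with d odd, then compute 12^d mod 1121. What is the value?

407

1121 − 1 = 1120 = 2^5 · 35, so d = 35.
12^1 ≡ 12 (mod 1121)
12^2 ≡ 12^2 = 144 ≡ 144 (mod 1121)
12^4 ≡ 144^2 = 20736 ≡ 558 (mod 1121)
12^8 ≡ 558^2 = 311364 ≡ 847 (mod 1121)
12^16 ≡ 847^2 = 717409 ≡ 1090 (mod 1121)
12^32 ≡ 1090^2 = 1188100 ≡ 961 (mod 1121)
35 = 32 + 2 + 1 in binary powers of 2.
So 12^35 ≡ 961 · 144 · 12 ≡ 407 (mod 1121).
Squaring chain: 407 → 862 → 942 → 653 → 429; never reaches −1, so base 12 is a Miller–Rabin witness that 1121 is composite.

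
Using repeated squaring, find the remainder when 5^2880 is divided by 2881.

5^1 ≡ 5 (mod 2881)
5^2 ≡ 5^2 = 25 ≡ 25 (mod 2881)
5^4 ≡ 25^2 = 625 ≡ 625 (mod 2881)
5^8 ≡ 625^2 = 390625 ≡ 1690 (mod 2881)
5^16 ≡ 1690^2 = 2856100 ≡ 1029 (mod 2881)
5^32 ≡ 1029^2 = 1058841 ≡ 1514 (mod 2881)
5^64 ≡ 1514^2 = 2292196 ≡ 1801 (mod 2881)
5^128 ≡ 1801^2 = 3243601 ≡ 2476 (mod 2881)
5^256 ≡ 2476^2 = 6130576 ≡ 2689 (mod 2881)
5^512 ≡ 2689^2 = 7230721 ≡ 2292 (mod 2881)
5^1024 ≡ 2292^2 = 5253264 ≡ 1201 (mod 2881)
5^2048 ≡ 1201^2 = 1442401 ≡ 1901 (mod 2881)
2880 = 2048 + 512 + 256 + 64 in binary powers of 2.
So 5^2880 ≡ 1901 · 2292 · 2689 · 1801 ≡ 1466 (mod 2881).
Since 1466 ≠ 1, base 5 is a Fermat witness: 2881 is composite.

1466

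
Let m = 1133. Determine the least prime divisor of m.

11

1133 is odd.
Digit sum 8, not divisible by 3.
Ends in 3: not divisible by 5.
7: 1133 = 7·161 + 6
11: 1133 = 11·103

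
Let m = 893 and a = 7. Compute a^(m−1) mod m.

7^1 ≡ 7 (mod 893)
7^2 ≡ 7^2 = 49 ≡ 49 (mod 893)
7^4 ≡ 49^2 = 2401 ≡ 615 (mod 893)
7^8 ≡ 615^2 = 378225 ≡ 486 (mod 893)
7^16 ≡ 486^2 = 236196 ≡ 444 (mod 893)
7^32 ≡ 444^2 = 197136 ≡ 676 (mod 893)
7^64 ≡ 676^2 = 456976 ≡ 653 (mod 893)
7^128 ≡ 653^2 = 426409 ≡ 448 (mod 893)
7^256 ≡ 448^2 = 200704 ≡ 672 (mod 893)
7^512 ≡ 672^2 = 451584 ≡ 619 (mod 893)
892 = 512 + 256 + 64 + 32 + 16 + 8 + 4 in binary powers of 2.
So 7^892 ≡ 619 · 672 · 653 · 676 · 444 · 486 · 615 ≡ 653 (mod 893).
Since 653 ≠ 1, base 7 is a Fermat witness: 893 is composite.

653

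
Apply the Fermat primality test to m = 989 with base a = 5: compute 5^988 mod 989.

81

5^1 ≡ 5 (mod 989)
5^2 ≡ 5^2 = 25 ≡ 25 (mod 989)
5^4 ≡ 25^2 = 625 ≡ 625 (mod 989)
5^8 ≡ 625^2 = 390625 ≡ 959 (mod 989)
5^16 ≡ 959^2 = 919681 ≡ 900 (mod 989)
5^32 ≡ 900^2 = 810000 ≡ 9 (mod 989)
5^64 ≡ 9^2 = 81 ≡ 81 (mod 989)
5^128 ≡ 81^2 = 6561 ≡ 627 (mod 989)
5^256 ≡ 627^2 = 393129 ≡ 496 (mod 989)
5^512 ≡ 496^2 = 246016 ≡ 744 (mod 989)
988 = 512 + 256 + 128 + 64 + 16 + 8 + 4 in binary powers of 2.
So 5^988 ≡ 744 · 496 · 627 · 81 · 900 · 959 · 625 ≡ 81 (mod 989).
Since 81 ≠ 1, base 5 is a Fermat witness: 989 is composite.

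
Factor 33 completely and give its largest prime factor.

11

33 = 3 · 11
11 is prime.
So 33 = 3 · 11; the largest prime factor is 11.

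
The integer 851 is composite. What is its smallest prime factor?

851 is odd.
Digit sum 14, not divisible by 3.
Ends in 1: not divisible by 5.
7: 851 = 7·121 + 4
11: 851 = 11·77 + 4
13: 851 = 13·65 + 6
17: 851 = 17·50 + 1
19: 851 = 19·44 + 15
23: 851 = 23·37

23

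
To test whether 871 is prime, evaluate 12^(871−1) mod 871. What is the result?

92

12^1 ≡ 12 (mod 871)
12^2 ≡ 12^2 = 144 ≡ 144 (mod 871)
12^4 ≡ 144^2 = 20736 ≡ 703 (mod 871)
12^8 ≡ 703^2 = 494209 ≡ 352 (mod 871)
12^16 ≡ 352^2 = 123904 ≡ 222 (mod 871)
12^32 ≡ 222^2 = 49284 ≡ 508 (mod 871)
12^64 ≡ 508^2 = 258064 ≡ 248 (mod 871)
12^128 ≡ 248^2 = 61504 ≡ 534 (mod 871)
12^256 ≡ 534^2 = 285156 ≡ 339 (mod 871)
12^512 ≡ 339^2 = 114921 ≡ 820 (mod 871)
870 = 512 + 256 + 64 + 32 + 4 + 2 in binary powers of 2.
So 12^870 ≡ 820 · 339 · 248 · 508 · 703 · 144 ≡ 92 (mod 871).
Since 92 ≠ 1, base 12 is a Fermat witness: 871 is composite.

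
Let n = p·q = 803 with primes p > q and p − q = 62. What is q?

11

Since p = q + 62, we have 803 = q(q + 62), so q² + 62q − 803 = 0.
Discriminant: 62² + 4·803 = 3844 + 3212 = 7056; √7056 = 84.
q = (−62 + 84)/2 = 11, and p = q + 62 = 73.
Check: 11 · 73 = 803.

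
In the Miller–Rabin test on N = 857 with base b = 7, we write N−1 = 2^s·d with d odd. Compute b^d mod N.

669

857 − 1 = 856 = 2^3 · 107, so d = 107.
7^1 ≡ 7 (mod 857)
7^2 ≡ 7^2 = 49 ≡ 49 (mod 857)
7^4 ≡ 49^2 = 2401 ≡ 687 (mod 857)
7^8 ≡ 687^2 = 471969 ≡ 619 (mod 857)
7^16 ≡ 619^2 = 383161 ≡ 82 (mod 857)
7^32 ≡ 82^2 = 6724 ≡ 725 (mod 857)
7^64 ≡ 725^2 = 525625 ≡ 284 (mod 857)
107 = 64 + 32 + 8 + 2 + 1 in binary powers of 2.
So 7^107 ≡ 284 · 725 · 619 · 49 · 7 ≡ 669 (mod 857).
Squaring chain: 669 → 207 → 856; reaches −1, so base 7 does not prove 857 composite.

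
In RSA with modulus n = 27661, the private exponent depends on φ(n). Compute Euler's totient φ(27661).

27324

Factor: 27661 = 139 · 199.
φ(27661) = (139−1) · (199−1) = 138 · 198 = 27324.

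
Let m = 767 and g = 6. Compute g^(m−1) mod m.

6^1 ≡ 6 (mod 767)
6^2 ≡ 6^2 = 36 ≡ 36 (mod 767)
6^4 ≡ 36^2 = 1296 ≡ 529 (mod 767)
6^8 ≡ 529^2 = 279841 ≡ 653 (mod 767)
6^16 ≡ 653^2 = 426409 ≡ 724 (mod 767)
6^32 ≡ 724^2 = 524176 ≡ 315 (mod 767)
6^64 ≡ 315^2 = 99225 ≡ 282 (mod 767)
6^128 ≡ 282^2 = 79524 ≡ 523 (mod 767)
6^256 ≡ 523^2 = 273529 ≡ 477 (mod 767)
6^512 ≡ 477^2 = 227529 ≡ 497 (mod 767)
766 = 512 + 128 + 64 + 32 + 16 + 8 + 4 + 2 in binary powers of 2.
So 6^766 ≡ 497 · 523 · 282 · 315 · 724 · 653 · 529 · 36 ≡ 641 (mod 767).
Since 641 ≠ 1, base 6 is a Fermat witness: 767 is composite.

641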